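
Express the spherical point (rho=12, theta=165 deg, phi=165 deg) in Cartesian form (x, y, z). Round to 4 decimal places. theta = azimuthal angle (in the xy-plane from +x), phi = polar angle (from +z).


x = 12 * sin(165) * cos(165) = -3
y = 12 * sin(165) * sin(165) = 0.8038
z = 12 * cos(165) = -11.5911

(-3, 0.8038, -11.5911)


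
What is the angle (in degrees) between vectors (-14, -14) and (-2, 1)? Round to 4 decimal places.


dot = -14*-2 + -14*1 = 14
|u| = 19.799, |v| = 2.2361
cos(angle) = 0.3162
angle = 71.5651 degrees

71.5651 degrees


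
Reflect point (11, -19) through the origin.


Reflection through origin: (x, y) -> (-x, -y)
(11, -19) -> (-11, 19)

(-11, 19)


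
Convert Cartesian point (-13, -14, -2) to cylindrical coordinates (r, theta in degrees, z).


r = sqrt((-13)^2 + (-14)^2) = 19.105
theta = atan2(-14, -13) = 227.1211 deg
z = -2

r = 19.105, theta = 227.1211 deg, z = -2


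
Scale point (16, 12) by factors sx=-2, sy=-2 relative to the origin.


Scaling: (x*sx, y*sy) = (16*-2, 12*-2) = (-32, -24)

(-32, -24)


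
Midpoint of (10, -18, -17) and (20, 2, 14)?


Midpoint = ((10+20)/2, (-18+2)/2, (-17+14)/2) = (15, -8, -1.5)

(15, -8, -1.5)


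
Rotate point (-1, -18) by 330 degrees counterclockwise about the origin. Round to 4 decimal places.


x' = -1*cos(330) - -18*sin(330) = -9.866
y' = -1*sin(330) + -18*cos(330) = -15.0885

(-9.866, -15.0885)


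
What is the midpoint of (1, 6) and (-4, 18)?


Midpoint = ((1+-4)/2, (6+18)/2) = (-1.5, 12)

(-1.5, 12)


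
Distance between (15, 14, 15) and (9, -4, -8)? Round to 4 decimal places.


d = sqrt((9-15)^2 + (-4-14)^2 + (-8-15)^2) = 29.8161

29.8161


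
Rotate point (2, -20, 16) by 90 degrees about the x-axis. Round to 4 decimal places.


x' = 2
y' = -20*cos(90) - 16*sin(90) = -16
z' = -20*sin(90) + 16*cos(90) = -20

(2, -16, -20)


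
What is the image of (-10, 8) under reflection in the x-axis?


Reflection across x-axis: (x, y) -> (x, -y)
(-10, 8) -> (-10, -8)

(-10, -8)


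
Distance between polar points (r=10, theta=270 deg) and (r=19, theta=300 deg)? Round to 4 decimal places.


d = sqrt(r1^2 + r2^2 - 2*r1*r2*cos(t2-t1))
d = sqrt(10^2 + 19^2 - 2*10*19*cos(300-270)) = 11.4852

11.4852


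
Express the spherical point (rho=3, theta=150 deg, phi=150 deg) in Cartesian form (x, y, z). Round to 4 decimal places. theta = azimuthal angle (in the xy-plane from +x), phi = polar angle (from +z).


x = 3 * sin(150) * cos(150) = -1.299
y = 3 * sin(150) * sin(150) = 0.75
z = 3 * cos(150) = -2.5981

(-1.299, 0.75, -2.5981)


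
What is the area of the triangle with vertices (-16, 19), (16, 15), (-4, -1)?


Area = |x1(y2-y3) + x2(y3-y1) + x3(y1-y2)| / 2
= |-16*(15--1) + 16*(-1-19) + -4*(19-15)| / 2
= 296

296


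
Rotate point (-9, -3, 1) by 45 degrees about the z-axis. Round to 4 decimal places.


x' = -9*cos(45) - -3*sin(45) = -4.2426
y' = -9*sin(45) + -3*cos(45) = -8.4853
z' = 1

(-4.2426, -8.4853, 1)


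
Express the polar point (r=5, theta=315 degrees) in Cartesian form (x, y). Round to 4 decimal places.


x = 5 * cos(315) = 3.5355
y = 5 * sin(315) = -3.5355

(3.5355, -3.5355)


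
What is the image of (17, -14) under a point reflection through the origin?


Reflection through origin: (x, y) -> (-x, -y)
(17, -14) -> (-17, 14)

(-17, 14)


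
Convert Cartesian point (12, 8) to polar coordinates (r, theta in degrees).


r = sqrt(12^2 + 8^2) = 14.4222
theta = atan2(8, 12) = 33.6901 degrees

r = 14.4222, theta = 33.6901 degrees


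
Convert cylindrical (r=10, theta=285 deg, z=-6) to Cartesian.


x = 10 * cos(285) = 2.5882
y = 10 * sin(285) = -9.6593
z = -6

(2.5882, -9.6593, -6)


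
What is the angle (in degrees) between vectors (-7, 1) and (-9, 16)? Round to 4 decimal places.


dot = -7*-9 + 1*16 = 79
|u| = 7.0711, |v| = 18.3576
cos(angle) = 0.6086
angle = 52.5121 degrees

52.5121 degrees


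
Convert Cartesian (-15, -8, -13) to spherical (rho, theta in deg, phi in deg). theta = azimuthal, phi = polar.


rho = sqrt((-15)^2 + (-8)^2 + (-13)^2) = 21.4009
theta = atan2(-8, -15) = 208.0725 deg
phi = acos(-13/21.4009) = 127.4054 deg

rho = 21.4009, theta = 208.0725 deg, phi = 127.4054 deg


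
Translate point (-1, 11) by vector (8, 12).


Translation: (x+dx, y+dy) = (-1+8, 11+12) = (7, 23)

(7, 23)


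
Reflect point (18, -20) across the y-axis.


Reflection across y-axis: (x, y) -> (-x, y)
(18, -20) -> (-18, -20)

(-18, -20)


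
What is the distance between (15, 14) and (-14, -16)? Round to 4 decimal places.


d = sqrt((-14-15)^2 + (-16-14)^2) = 41.7253

41.7253


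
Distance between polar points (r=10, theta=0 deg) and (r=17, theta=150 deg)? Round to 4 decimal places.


d = sqrt(r1^2 + r2^2 - 2*r1*r2*cos(t2-t1))
d = sqrt(10^2 + 17^2 - 2*10*17*cos(150-0)) = 26.1429

26.1429


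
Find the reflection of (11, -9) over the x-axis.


Reflection across x-axis: (x, y) -> (x, -y)
(11, -9) -> (11, 9)

(11, 9)


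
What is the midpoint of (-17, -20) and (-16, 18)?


Midpoint = ((-17+-16)/2, (-20+18)/2) = (-16.5, -1)

(-16.5, -1)


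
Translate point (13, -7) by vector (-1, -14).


Translation: (x+dx, y+dy) = (13+-1, -7+-14) = (12, -21)

(12, -21)


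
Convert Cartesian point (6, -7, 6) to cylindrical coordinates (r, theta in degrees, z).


r = sqrt(6^2 + (-7)^2) = 9.2195
theta = atan2(-7, 6) = 310.6013 deg
z = 6

r = 9.2195, theta = 310.6013 deg, z = 6


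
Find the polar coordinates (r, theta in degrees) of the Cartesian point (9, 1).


r = sqrt(9^2 + 1^2) = 9.0554
theta = atan2(1, 9) = 6.3402 degrees

r = 9.0554, theta = 6.3402 degrees


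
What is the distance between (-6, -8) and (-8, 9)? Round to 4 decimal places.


d = sqrt((-8--6)^2 + (9--8)^2) = 17.1172

17.1172


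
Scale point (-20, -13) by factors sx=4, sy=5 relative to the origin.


Scaling: (x*sx, y*sy) = (-20*4, -13*5) = (-80, -65)

(-80, -65)


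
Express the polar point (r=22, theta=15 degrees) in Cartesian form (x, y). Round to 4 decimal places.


x = 22 * cos(15) = 21.2504
y = 22 * sin(15) = 5.694

(21.2504, 5.694)


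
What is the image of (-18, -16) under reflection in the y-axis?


Reflection across y-axis: (x, y) -> (-x, y)
(-18, -16) -> (18, -16)

(18, -16)


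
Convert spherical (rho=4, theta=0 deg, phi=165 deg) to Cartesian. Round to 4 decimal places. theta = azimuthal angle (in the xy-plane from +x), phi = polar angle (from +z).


x = 4 * sin(165) * cos(0) = 1.0353
y = 4 * sin(165) * sin(0) = 0
z = 4 * cos(165) = -3.8637

(1.0353, 0, -3.8637)


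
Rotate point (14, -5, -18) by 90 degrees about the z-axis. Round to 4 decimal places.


x' = 14*cos(90) - -5*sin(90) = 5
y' = 14*sin(90) + -5*cos(90) = 14
z' = -18

(5, 14, -18)


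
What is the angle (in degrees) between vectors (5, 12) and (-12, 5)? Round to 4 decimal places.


dot = 5*-12 + 12*5 = 0
|u| = 13, |v| = 13
cos(angle) = 0
angle = 90 degrees

90 degrees


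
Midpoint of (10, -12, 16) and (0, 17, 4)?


Midpoint = ((10+0)/2, (-12+17)/2, (16+4)/2) = (5, 2.5, 10)

(5, 2.5, 10)


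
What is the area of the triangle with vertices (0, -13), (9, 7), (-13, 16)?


Area = |x1(y2-y3) + x2(y3-y1) + x3(y1-y2)| / 2
= |0*(7-16) + 9*(16--13) + -13*(-13-7)| / 2
= 260.5

260.5


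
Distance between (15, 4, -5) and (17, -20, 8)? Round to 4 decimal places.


d = sqrt((17-15)^2 + (-20-4)^2 + (8--5)^2) = 27.3679

27.3679


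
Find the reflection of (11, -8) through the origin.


Reflection through origin: (x, y) -> (-x, -y)
(11, -8) -> (-11, 8)

(-11, 8)


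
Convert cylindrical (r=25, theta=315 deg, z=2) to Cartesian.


x = 25 * cos(315) = 17.6777
y = 25 * sin(315) = -17.6777
z = 2

(17.6777, -17.6777, 2)


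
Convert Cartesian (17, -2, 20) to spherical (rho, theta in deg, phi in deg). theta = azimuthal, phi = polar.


rho = sqrt(17^2 + (-2)^2 + 20^2) = 26.3249
theta = atan2(-2, 17) = 353.2902 deg
phi = acos(20/26.3249) = 40.559 deg

rho = 26.3249, theta = 353.2902 deg, phi = 40.559 deg


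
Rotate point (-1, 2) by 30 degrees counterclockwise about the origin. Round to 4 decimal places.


x' = -1*cos(30) - 2*sin(30) = -1.866
y' = -1*sin(30) + 2*cos(30) = 1.2321

(-1.866, 1.2321)


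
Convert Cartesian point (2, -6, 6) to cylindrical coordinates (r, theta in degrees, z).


r = sqrt(2^2 + (-6)^2) = 6.3246
theta = atan2(-6, 2) = 288.4349 deg
z = 6

r = 6.3246, theta = 288.4349 deg, z = 6


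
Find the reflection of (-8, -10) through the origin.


Reflection through origin: (x, y) -> (-x, -y)
(-8, -10) -> (8, 10)

(8, 10)


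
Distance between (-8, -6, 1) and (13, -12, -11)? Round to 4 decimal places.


d = sqrt((13--8)^2 + (-12--6)^2 + (-11-1)^2) = 24.9199

24.9199


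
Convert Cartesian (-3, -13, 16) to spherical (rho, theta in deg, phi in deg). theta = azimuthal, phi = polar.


rho = sqrt((-3)^2 + (-13)^2 + 16^2) = 20.8327
theta = atan2(-13, -3) = 257.0054 deg
phi = acos(16/20.8327) = 39.8232 deg

rho = 20.8327, theta = 257.0054 deg, phi = 39.8232 deg


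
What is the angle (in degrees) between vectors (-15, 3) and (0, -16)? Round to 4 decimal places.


dot = -15*0 + 3*-16 = -48
|u| = 15.2971, |v| = 16
cos(angle) = -0.1961
angle = 101.3099 degrees

101.3099 degrees


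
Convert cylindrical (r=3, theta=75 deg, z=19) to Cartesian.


x = 3 * cos(75) = 0.7765
y = 3 * sin(75) = 2.8978
z = 19

(0.7765, 2.8978, 19)


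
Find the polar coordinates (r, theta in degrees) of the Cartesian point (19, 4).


r = sqrt(19^2 + 4^2) = 19.4165
theta = atan2(4, 19) = 11.8887 degrees

r = 19.4165, theta = 11.8887 degrees


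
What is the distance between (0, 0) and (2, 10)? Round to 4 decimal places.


d = sqrt((2-0)^2 + (10-0)^2) = 10.198

10.198


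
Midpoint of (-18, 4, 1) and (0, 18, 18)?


Midpoint = ((-18+0)/2, (4+18)/2, (1+18)/2) = (-9, 11, 9.5)

(-9, 11, 9.5)


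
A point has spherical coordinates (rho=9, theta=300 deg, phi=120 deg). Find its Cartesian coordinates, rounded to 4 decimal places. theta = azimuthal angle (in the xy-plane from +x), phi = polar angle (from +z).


x = 9 * sin(120) * cos(300) = 3.8971
y = 9 * sin(120) * sin(300) = -6.75
z = 9 * cos(120) = -4.5

(3.8971, -6.75, -4.5)


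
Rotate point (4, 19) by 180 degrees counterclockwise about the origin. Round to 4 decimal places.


x' = 4*cos(180) - 19*sin(180) = -4
y' = 4*sin(180) + 19*cos(180) = -19

(-4, -19)


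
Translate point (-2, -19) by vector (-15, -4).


Translation: (x+dx, y+dy) = (-2+-15, -19+-4) = (-17, -23)

(-17, -23)


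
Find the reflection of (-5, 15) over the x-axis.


Reflection across x-axis: (x, y) -> (x, -y)
(-5, 15) -> (-5, -15)

(-5, -15)


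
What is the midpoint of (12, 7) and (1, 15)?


Midpoint = ((12+1)/2, (7+15)/2) = (6.5, 11)

(6.5, 11)


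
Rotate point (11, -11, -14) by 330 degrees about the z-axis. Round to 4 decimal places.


x' = 11*cos(330) - -11*sin(330) = 4.0263
y' = 11*sin(330) + -11*cos(330) = -15.0263
z' = -14

(4.0263, -15.0263, -14)


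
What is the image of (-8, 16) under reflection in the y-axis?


Reflection across y-axis: (x, y) -> (-x, y)
(-8, 16) -> (8, 16)

(8, 16)


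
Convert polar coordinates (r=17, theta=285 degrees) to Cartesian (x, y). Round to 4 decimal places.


x = 17 * cos(285) = 4.3999
y = 17 * sin(285) = -16.4207

(4.3999, -16.4207)


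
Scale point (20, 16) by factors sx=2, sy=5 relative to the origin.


Scaling: (x*sx, y*sy) = (20*2, 16*5) = (40, 80)

(40, 80)


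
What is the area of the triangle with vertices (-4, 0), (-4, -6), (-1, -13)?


Area = |x1(y2-y3) + x2(y3-y1) + x3(y1-y2)| / 2
= |-4*(-6--13) + -4*(-13-0) + -1*(0--6)| / 2
= 9

9


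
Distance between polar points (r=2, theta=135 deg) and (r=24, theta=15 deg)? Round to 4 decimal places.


d = sqrt(r1^2 + r2^2 - 2*r1*r2*cos(t2-t1))
d = sqrt(2^2 + 24^2 - 2*2*24*cos(15-135)) = 25.0599

25.0599


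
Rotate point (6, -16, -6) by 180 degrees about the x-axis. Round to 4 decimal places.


x' = 6
y' = -16*cos(180) - -6*sin(180) = 16
z' = -16*sin(180) + -6*cos(180) = 6

(6, 16, 6)


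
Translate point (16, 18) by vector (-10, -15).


Translation: (x+dx, y+dy) = (16+-10, 18+-15) = (6, 3)

(6, 3)


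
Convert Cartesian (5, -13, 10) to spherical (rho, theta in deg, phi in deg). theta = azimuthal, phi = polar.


rho = sqrt(5^2 + (-13)^2 + 10^2) = 17.1464
theta = atan2(-13, 5) = 291.0375 deg
phi = acos(10/17.1464) = 54.3232 deg

rho = 17.1464, theta = 291.0375 deg, phi = 54.3232 deg


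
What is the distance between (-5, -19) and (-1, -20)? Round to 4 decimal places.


d = sqrt((-1--5)^2 + (-20--19)^2) = 4.1231

4.1231


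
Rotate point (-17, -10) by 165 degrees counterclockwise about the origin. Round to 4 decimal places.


x' = -17*cos(165) - -10*sin(165) = 19.0089
y' = -17*sin(165) + -10*cos(165) = 5.2593

(19.0089, 5.2593)


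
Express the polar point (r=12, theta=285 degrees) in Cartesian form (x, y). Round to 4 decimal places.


x = 12 * cos(285) = 3.1058
y = 12 * sin(285) = -11.5911

(3.1058, -11.5911)


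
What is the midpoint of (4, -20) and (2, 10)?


Midpoint = ((4+2)/2, (-20+10)/2) = (3, -5)

(3, -5)


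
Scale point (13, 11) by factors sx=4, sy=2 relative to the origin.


Scaling: (x*sx, y*sy) = (13*4, 11*2) = (52, 22)

(52, 22)


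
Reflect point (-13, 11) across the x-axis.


Reflection across x-axis: (x, y) -> (x, -y)
(-13, 11) -> (-13, -11)

(-13, -11)


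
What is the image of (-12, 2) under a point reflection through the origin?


Reflection through origin: (x, y) -> (-x, -y)
(-12, 2) -> (12, -2)

(12, -2)


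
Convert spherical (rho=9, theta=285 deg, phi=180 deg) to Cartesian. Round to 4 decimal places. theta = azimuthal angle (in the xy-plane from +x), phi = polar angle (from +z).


x = 9 * sin(180) * cos(285) = 0
y = 9 * sin(180) * sin(285) = 0
z = 9 * cos(180) = -9

(0, 0, -9)


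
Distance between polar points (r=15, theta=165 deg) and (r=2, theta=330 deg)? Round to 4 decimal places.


d = sqrt(r1^2 + r2^2 - 2*r1*r2*cos(t2-t1))
d = sqrt(15^2 + 2^2 - 2*15*2*cos(330-165)) = 16.9398

16.9398


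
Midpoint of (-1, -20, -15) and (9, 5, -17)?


Midpoint = ((-1+9)/2, (-20+5)/2, (-15+-17)/2) = (4, -7.5, -16)

(4, -7.5, -16)


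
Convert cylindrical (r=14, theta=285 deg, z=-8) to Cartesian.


x = 14 * cos(285) = 3.6235
y = 14 * sin(285) = -13.523
z = -8

(3.6235, -13.523, -8)


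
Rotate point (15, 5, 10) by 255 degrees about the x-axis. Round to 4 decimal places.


x' = 15
y' = 5*cos(255) - 10*sin(255) = 8.3652
z' = 5*sin(255) + 10*cos(255) = -7.4178

(15, 8.3652, -7.4178)


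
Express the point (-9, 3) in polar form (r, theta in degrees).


r = sqrt((-9)^2 + 3^2) = 9.4868
theta = atan2(3, -9) = 161.5651 degrees

r = 9.4868, theta = 161.5651 degrees


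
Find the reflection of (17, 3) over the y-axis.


Reflection across y-axis: (x, y) -> (-x, y)
(17, 3) -> (-17, 3)

(-17, 3)


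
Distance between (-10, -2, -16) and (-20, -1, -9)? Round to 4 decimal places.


d = sqrt((-20--10)^2 + (-1--2)^2 + (-9--16)^2) = 12.2474

12.2474


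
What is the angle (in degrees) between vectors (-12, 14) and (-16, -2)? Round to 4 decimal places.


dot = -12*-16 + 14*-2 = 164
|u| = 18.4391, |v| = 16.1245
cos(angle) = 0.5516
angle = 56.5237 degrees

56.5237 degrees


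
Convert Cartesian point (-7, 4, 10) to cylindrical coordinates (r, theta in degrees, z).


r = sqrt((-7)^2 + 4^2) = 8.0623
theta = atan2(4, -7) = 150.2551 deg
z = 10

r = 8.0623, theta = 150.2551 deg, z = 10


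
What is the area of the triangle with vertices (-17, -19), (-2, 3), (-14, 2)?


Area = |x1(y2-y3) + x2(y3-y1) + x3(y1-y2)| / 2
= |-17*(3-2) + -2*(2--19) + -14*(-19-3)| / 2
= 124.5

124.5


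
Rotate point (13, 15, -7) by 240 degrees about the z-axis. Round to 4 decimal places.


x' = 13*cos(240) - 15*sin(240) = 6.4904
y' = 13*sin(240) + 15*cos(240) = -18.7583
z' = -7

(6.4904, -18.7583, -7)


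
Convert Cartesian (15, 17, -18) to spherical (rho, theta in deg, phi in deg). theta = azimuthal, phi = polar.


rho = sqrt(15^2 + 17^2 + (-18)^2) = 28.9482
theta = atan2(17, 15) = 48.5763 deg
phi = acos(-18/28.9482) = 128.4477 deg

rho = 28.9482, theta = 48.5763 deg, phi = 128.4477 deg


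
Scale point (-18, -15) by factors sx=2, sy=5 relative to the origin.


Scaling: (x*sx, y*sy) = (-18*2, -15*5) = (-36, -75)

(-36, -75)


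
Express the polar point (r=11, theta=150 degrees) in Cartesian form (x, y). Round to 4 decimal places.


x = 11 * cos(150) = -9.5263
y = 11 * sin(150) = 5.5

(-9.5263, 5.5)


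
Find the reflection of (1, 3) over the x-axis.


Reflection across x-axis: (x, y) -> (x, -y)
(1, 3) -> (1, -3)

(1, -3)


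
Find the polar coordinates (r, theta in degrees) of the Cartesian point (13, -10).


r = sqrt(13^2 + (-10)^2) = 16.4012
theta = atan2(-10, 13) = 322.4314 degrees

r = 16.4012, theta = 322.4314 degrees


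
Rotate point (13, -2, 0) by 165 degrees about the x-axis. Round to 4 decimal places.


x' = 13
y' = -2*cos(165) - 0*sin(165) = 1.9319
z' = -2*sin(165) + 0*cos(165) = -0.5176

(13, 1.9319, -0.5176)


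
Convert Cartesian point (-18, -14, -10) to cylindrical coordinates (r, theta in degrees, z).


r = sqrt((-18)^2 + (-14)^2) = 22.8035
theta = atan2(-14, -18) = 217.875 deg
z = -10

r = 22.8035, theta = 217.875 deg, z = -10


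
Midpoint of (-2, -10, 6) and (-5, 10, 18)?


Midpoint = ((-2+-5)/2, (-10+10)/2, (6+18)/2) = (-3.5, 0, 12)

(-3.5, 0, 12)


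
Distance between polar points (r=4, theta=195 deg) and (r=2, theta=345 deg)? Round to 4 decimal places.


d = sqrt(r1^2 + r2^2 - 2*r1*r2*cos(t2-t1))
d = sqrt(4^2 + 2^2 - 2*4*2*cos(345-195)) = 5.8186

5.8186


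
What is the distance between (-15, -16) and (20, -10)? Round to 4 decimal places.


d = sqrt((20--15)^2 + (-10--16)^2) = 35.5106

35.5106


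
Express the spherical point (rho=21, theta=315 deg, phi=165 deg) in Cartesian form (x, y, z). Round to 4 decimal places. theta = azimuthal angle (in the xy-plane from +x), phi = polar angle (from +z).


x = 21 * sin(165) * cos(315) = 3.8433
y = 21 * sin(165) * sin(315) = -3.8433
z = 21 * cos(165) = -20.2844

(3.8433, -3.8433, -20.2844)


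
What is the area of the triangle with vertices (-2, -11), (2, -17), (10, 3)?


Area = |x1(y2-y3) + x2(y3-y1) + x3(y1-y2)| / 2
= |-2*(-17-3) + 2*(3--11) + 10*(-11--17)| / 2
= 64

64


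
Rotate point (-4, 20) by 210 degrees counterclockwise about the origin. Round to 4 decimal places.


x' = -4*cos(210) - 20*sin(210) = 13.4641
y' = -4*sin(210) + 20*cos(210) = -15.3205

(13.4641, -15.3205)


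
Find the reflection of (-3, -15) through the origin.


Reflection through origin: (x, y) -> (-x, -y)
(-3, -15) -> (3, 15)

(3, 15)


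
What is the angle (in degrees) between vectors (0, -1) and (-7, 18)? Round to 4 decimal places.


dot = 0*-7 + -1*18 = -18
|u| = 1, |v| = 19.3132
cos(angle) = -0.932
angle = 158.7495 degrees

158.7495 degrees


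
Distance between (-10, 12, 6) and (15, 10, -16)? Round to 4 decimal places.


d = sqrt((15--10)^2 + (10-12)^2 + (-16-6)^2) = 33.3617

33.3617


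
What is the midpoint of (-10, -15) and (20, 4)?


Midpoint = ((-10+20)/2, (-15+4)/2) = (5, -5.5)

(5, -5.5)


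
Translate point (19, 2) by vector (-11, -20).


Translation: (x+dx, y+dy) = (19+-11, 2+-20) = (8, -18)

(8, -18)


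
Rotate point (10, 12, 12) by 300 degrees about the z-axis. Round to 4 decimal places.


x' = 10*cos(300) - 12*sin(300) = 15.3923
y' = 10*sin(300) + 12*cos(300) = -2.6603
z' = 12

(15.3923, -2.6603, 12)


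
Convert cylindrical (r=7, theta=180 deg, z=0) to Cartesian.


x = 7 * cos(180) = -7
y = 7 * sin(180) = 0
z = 0

(-7, 0, 0)


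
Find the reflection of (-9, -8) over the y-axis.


Reflection across y-axis: (x, y) -> (-x, y)
(-9, -8) -> (9, -8)

(9, -8)


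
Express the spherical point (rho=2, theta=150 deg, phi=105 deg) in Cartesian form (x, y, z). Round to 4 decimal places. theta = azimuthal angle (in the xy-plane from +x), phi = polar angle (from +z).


x = 2 * sin(105) * cos(150) = -1.673
y = 2 * sin(105) * sin(150) = 0.9659
z = 2 * cos(105) = -0.5176

(-1.673, 0.9659, -0.5176)


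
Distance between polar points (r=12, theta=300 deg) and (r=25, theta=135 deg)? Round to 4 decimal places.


d = sqrt(r1^2 + r2^2 - 2*r1*r2*cos(t2-t1))
d = sqrt(12^2 + 25^2 - 2*12*25*cos(135-300)) = 36.7227

36.7227


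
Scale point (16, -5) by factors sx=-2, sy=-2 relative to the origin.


Scaling: (x*sx, y*sy) = (16*-2, -5*-2) = (-32, 10)

(-32, 10)


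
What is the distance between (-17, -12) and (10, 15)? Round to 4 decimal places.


d = sqrt((10--17)^2 + (15--12)^2) = 38.1838

38.1838


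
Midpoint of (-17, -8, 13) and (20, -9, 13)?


Midpoint = ((-17+20)/2, (-8+-9)/2, (13+13)/2) = (1.5, -8.5, 13)

(1.5, -8.5, 13)


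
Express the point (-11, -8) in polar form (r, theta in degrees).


r = sqrt((-11)^2 + (-8)^2) = 13.6015
theta = atan2(-8, -11) = 216.0274 degrees

r = 13.6015, theta = 216.0274 degrees


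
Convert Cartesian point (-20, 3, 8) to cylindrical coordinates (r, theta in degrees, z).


r = sqrt((-20)^2 + 3^2) = 20.2237
theta = atan2(3, -20) = 171.4692 deg
z = 8

r = 20.2237, theta = 171.4692 deg, z = 8


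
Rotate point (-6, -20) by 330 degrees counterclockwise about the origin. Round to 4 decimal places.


x' = -6*cos(330) - -20*sin(330) = -15.1962
y' = -6*sin(330) + -20*cos(330) = -14.3205

(-15.1962, -14.3205)


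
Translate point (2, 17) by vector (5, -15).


Translation: (x+dx, y+dy) = (2+5, 17+-15) = (7, 2)

(7, 2)


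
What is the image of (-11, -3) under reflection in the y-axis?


Reflection across y-axis: (x, y) -> (-x, y)
(-11, -3) -> (11, -3)

(11, -3)


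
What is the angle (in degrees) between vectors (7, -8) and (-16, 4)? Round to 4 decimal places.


dot = 7*-16 + -8*4 = -144
|u| = 10.6301, |v| = 16.4924
cos(angle) = -0.8214
angle = 145.2222 degrees

145.2222 degrees


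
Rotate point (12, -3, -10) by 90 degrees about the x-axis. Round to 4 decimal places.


x' = 12
y' = -3*cos(90) - -10*sin(90) = 10
z' = -3*sin(90) + -10*cos(90) = -3

(12, 10, -3)


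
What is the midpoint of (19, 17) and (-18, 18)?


Midpoint = ((19+-18)/2, (17+18)/2) = (0.5, 17.5)

(0.5, 17.5)


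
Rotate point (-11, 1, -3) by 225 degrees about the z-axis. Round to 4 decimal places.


x' = -11*cos(225) - 1*sin(225) = 8.4853
y' = -11*sin(225) + 1*cos(225) = 7.0711
z' = -3

(8.4853, 7.0711, -3)


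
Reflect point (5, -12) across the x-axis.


Reflection across x-axis: (x, y) -> (x, -y)
(5, -12) -> (5, 12)

(5, 12)


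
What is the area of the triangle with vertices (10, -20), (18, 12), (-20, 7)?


Area = |x1(y2-y3) + x2(y3-y1) + x3(y1-y2)| / 2
= |10*(12-7) + 18*(7--20) + -20*(-20-12)| / 2
= 588

588


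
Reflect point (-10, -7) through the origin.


Reflection through origin: (x, y) -> (-x, -y)
(-10, -7) -> (10, 7)

(10, 7)


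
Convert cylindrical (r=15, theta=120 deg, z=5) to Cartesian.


x = 15 * cos(120) = -7.5
y = 15 * sin(120) = 12.9904
z = 5

(-7.5, 12.9904, 5)


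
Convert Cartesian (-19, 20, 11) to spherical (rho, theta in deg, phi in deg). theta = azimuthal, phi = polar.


rho = sqrt((-19)^2 + 20^2 + 11^2) = 29.6985
theta = atan2(20, -19) = 133.5312 deg
phi = acos(11/29.6985) = 68.2604 deg

rho = 29.6985, theta = 133.5312 deg, phi = 68.2604 deg


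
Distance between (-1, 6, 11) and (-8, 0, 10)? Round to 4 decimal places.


d = sqrt((-8--1)^2 + (0-6)^2 + (10-11)^2) = 9.2736

9.2736


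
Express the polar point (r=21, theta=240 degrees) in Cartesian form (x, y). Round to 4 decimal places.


x = 21 * cos(240) = -10.5
y = 21 * sin(240) = -18.1865

(-10.5, -18.1865)


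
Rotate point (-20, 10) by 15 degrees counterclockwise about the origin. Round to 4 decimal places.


x' = -20*cos(15) - 10*sin(15) = -21.9067
y' = -20*sin(15) + 10*cos(15) = 4.4829

(-21.9067, 4.4829)


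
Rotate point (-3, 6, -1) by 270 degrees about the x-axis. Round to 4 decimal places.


x' = -3
y' = 6*cos(270) - -1*sin(270) = -1
z' = 6*sin(270) + -1*cos(270) = -6

(-3, -1, -6)


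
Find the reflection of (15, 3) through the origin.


Reflection through origin: (x, y) -> (-x, -y)
(15, 3) -> (-15, -3)

(-15, -3)


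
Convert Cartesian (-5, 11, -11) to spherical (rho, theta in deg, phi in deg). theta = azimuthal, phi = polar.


rho = sqrt((-5)^2 + 11^2 + (-11)^2) = 16.3401
theta = atan2(11, -5) = 114.444 deg
phi = acos(-11/16.3401) = 132.3137 deg

rho = 16.3401, theta = 114.444 deg, phi = 132.3137 deg


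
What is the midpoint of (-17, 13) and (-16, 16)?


Midpoint = ((-17+-16)/2, (13+16)/2) = (-16.5, 14.5)

(-16.5, 14.5)


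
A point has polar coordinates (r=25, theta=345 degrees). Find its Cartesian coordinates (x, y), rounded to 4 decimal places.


x = 25 * cos(345) = 24.1481
y = 25 * sin(345) = -6.4705

(24.1481, -6.4705)


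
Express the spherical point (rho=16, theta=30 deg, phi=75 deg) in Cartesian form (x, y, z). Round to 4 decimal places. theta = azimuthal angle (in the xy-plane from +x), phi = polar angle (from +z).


x = 16 * sin(75) * cos(30) = 13.3843
y = 16 * sin(75) * sin(30) = 7.7274
z = 16 * cos(75) = 4.1411

(13.3843, 7.7274, 4.1411)


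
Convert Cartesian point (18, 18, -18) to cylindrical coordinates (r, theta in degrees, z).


r = sqrt(18^2 + 18^2) = 25.4558
theta = atan2(18, 18) = 45 deg
z = -18

r = 25.4558, theta = 45 deg, z = -18


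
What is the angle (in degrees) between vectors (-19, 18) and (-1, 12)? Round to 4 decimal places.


dot = -19*-1 + 18*12 = 235
|u| = 26.1725, |v| = 12.0416
cos(angle) = 0.7457
angle = 41.7845 degrees

41.7845 degrees


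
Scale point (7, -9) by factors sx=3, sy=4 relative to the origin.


Scaling: (x*sx, y*sy) = (7*3, -9*4) = (21, -36)

(21, -36)


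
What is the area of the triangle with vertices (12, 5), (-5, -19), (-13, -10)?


Area = |x1(y2-y3) + x2(y3-y1) + x3(y1-y2)| / 2
= |12*(-19--10) + -5*(-10-5) + -13*(5--19)| / 2
= 172.5

172.5


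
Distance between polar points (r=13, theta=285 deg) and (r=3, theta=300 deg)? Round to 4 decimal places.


d = sqrt(r1^2 + r2^2 - 2*r1*r2*cos(t2-t1))
d = sqrt(13^2 + 3^2 - 2*13*3*cos(300-285)) = 10.132

10.132


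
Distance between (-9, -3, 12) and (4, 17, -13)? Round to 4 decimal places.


d = sqrt((4--9)^2 + (17--3)^2 + (-13-12)^2) = 34.5543

34.5543


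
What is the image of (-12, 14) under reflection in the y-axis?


Reflection across y-axis: (x, y) -> (-x, y)
(-12, 14) -> (12, 14)

(12, 14)


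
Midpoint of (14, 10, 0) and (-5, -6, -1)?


Midpoint = ((14+-5)/2, (10+-6)/2, (0+-1)/2) = (4.5, 2, -0.5)

(4.5, 2, -0.5)


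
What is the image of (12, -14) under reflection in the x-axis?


Reflection across x-axis: (x, y) -> (x, -y)
(12, -14) -> (12, 14)

(12, 14)


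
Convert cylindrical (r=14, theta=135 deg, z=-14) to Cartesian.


x = 14 * cos(135) = -9.8995
y = 14 * sin(135) = 9.8995
z = -14

(-9.8995, 9.8995, -14)


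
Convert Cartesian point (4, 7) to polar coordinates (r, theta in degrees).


r = sqrt(4^2 + 7^2) = 8.0623
theta = atan2(7, 4) = 60.2551 degrees

r = 8.0623, theta = 60.2551 degrees


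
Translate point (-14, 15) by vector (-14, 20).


Translation: (x+dx, y+dy) = (-14+-14, 15+20) = (-28, 35)

(-28, 35)


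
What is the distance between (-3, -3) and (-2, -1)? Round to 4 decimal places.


d = sqrt((-2--3)^2 + (-1--3)^2) = 2.2361

2.2361


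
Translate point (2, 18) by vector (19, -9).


Translation: (x+dx, y+dy) = (2+19, 18+-9) = (21, 9)

(21, 9)


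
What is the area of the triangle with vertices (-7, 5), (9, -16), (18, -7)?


Area = |x1(y2-y3) + x2(y3-y1) + x3(y1-y2)| / 2
= |-7*(-16--7) + 9*(-7-5) + 18*(5--16)| / 2
= 166.5

166.5


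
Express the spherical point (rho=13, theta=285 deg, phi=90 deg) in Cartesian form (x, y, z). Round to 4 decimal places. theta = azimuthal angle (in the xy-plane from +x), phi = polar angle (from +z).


x = 13 * sin(90) * cos(285) = 3.3646
y = 13 * sin(90) * sin(285) = -12.557
z = 13 * cos(90) = 0

(3.3646, -12.557, 0)


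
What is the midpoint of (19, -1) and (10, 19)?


Midpoint = ((19+10)/2, (-1+19)/2) = (14.5, 9)

(14.5, 9)


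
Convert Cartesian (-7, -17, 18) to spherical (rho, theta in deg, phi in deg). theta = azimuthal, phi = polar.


rho = sqrt((-7)^2 + (-17)^2 + 18^2) = 25.7294
theta = atan2(-17, -7) = 247.6199 deg
phi = acos(18/25.7294) = 45.6059 deg

rho = 25.7294, theta = 247.6199 deg, phi = 45.6059 deg


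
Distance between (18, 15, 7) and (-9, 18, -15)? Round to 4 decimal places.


d = sqrt((-9-18)^2 + (18-15)^2 + (-15-7)^2) = 34.9571

34.9571


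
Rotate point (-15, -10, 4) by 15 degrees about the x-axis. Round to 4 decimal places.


x' = -15
y' = -10*cos(15) - 4*sin(15) = -10.6945
z' = -10*sin(15) + 4*cos(15) = 1.2755

(-15, -10.6945, 1.2755)


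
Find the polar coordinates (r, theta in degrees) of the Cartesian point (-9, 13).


r = sqrt((-9)^2 + 13^2) = 15.8114
theta = atan2(13, -9) = 124.6952 degrees

r = 15.8114, theta = 124.6952 degrees


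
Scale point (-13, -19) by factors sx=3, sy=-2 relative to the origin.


Scaling: (x*sx, y*sy) = (-13*3, -19*-2) = (-39, 38)

(-39, 38)


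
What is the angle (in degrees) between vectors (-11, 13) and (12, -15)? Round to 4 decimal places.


dot = -11*12 + 13*-15 = -327
|u| = 17.0294, |v| = 19.2094
cos(angle) = -0.9996
angle = 178.4234 degrees

178.4234 degrees


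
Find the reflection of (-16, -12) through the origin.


Reflection through origin: (x, y) -> (-x, -y)
(-16, -12) -> (16, 12)

(16, 12)


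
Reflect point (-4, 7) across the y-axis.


Reflection across y-axis: (x, y) -> (-x, y)
(-4, 7) -> (4, 7)

(4, 7)


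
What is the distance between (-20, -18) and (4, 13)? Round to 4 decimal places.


d = sqrt((4--20)^2 + (13--18)^2) = 39.2046

39.2046


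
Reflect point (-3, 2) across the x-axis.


Reflection across x-axis: (x, y) -> (x, -y)
(-3, 2) -> (-3, -2)

(-3, -2)


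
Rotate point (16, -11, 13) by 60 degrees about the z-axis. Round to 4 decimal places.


x' = 16*cos(60) - -11*sin(60) = 17.5263
y' = 16*sin(60) + -11*cos(60) = 8.3564
z' = 13

(17.5263, 8.3564, 13)


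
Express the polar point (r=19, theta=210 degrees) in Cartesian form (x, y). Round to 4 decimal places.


x = 19 * cos(210) = -16.4545
y = 19 * sin(210) = -9.5

(-16.4545, -9.5)


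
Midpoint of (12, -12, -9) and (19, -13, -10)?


Midpoint = ((12+19)/2, (-12+-13)/2, (-9+-10)/2) = (15.5, -12.5, -9.5)

(15.5, -12.5, -9.5)


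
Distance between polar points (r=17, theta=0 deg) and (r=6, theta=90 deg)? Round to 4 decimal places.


d = sqrt(r1^2 + r2^2 - 2*r1*r2*cos(t2-t1))
d = sqrt(17^2 + 6^2 - 2*17*6*cos(90-0)) = 18.0278

18.0278


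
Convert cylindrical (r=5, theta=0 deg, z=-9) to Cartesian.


x = 5 * cos(0) = 5
y = 5 * sin(0) = 0
z = -9

(5, 0, -9)


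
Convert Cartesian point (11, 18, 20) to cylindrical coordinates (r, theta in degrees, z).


r = sqrt(11^2 + 18^2) = 21.095
theta = atan2(18, 11) = 58.5704 deg
z = 20

r = 21.095, theta = 58.5704 deg, z = 20


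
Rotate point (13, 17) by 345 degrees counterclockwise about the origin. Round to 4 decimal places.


x' = 13*cos(345) - 17*sin(345) = 16.957
y' = 13*sin(345) + 17*cos(345) = 13.0561

(16.957, 13.0561)


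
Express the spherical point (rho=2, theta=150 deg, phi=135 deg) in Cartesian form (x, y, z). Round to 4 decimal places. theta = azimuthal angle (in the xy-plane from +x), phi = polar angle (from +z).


x = 2 * sin(135) * cos(150) = -1.2247
y = 2 * sin(135) * sin(150) = 0.7071
z = 2 * cos(135) = -1.4142

(-1.2247, 0.7071, -1.4142)


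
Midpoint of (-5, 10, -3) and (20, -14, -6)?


Midpoint = ((-5+20)/2, (10+-14)/2, (-3+-6)/2) = (7.5, -2, -4.5)

(7.5, -2, -4.5)


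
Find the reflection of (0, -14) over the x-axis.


Reflection across x-axis: (x, y) -> (x, -y)
(0, -14) -> (0, 14)

(0, 14)


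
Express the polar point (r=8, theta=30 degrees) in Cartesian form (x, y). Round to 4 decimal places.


x = 8 * cos(30) = 6.9282
y = 8 * sin(30) = 4

(6.9282, 4)


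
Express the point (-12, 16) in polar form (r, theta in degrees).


r = sqrt((-12)^2 + 16^2) = 20
theta = atan2(16, -12) = 126.8699 degrees

r = 20, theta = 126.8699 degrees


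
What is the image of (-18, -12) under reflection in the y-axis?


Reflection across y-axis: (x, y) -> (-x, y)
(-18, -12) -> (18, -12)

(18, -12)


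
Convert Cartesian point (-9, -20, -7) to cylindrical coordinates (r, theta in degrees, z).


r = sqrt((-9)^2 + (-20)^2) = 21.9317
theta = atan2(-20, -9) = 245.7723 deg
z = -7

r = 21.9317, theta = 245.7723 deg, z = -7


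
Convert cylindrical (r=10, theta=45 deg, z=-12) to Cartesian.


x = 10 * cos(45) = 7.0711
y = 10 * sin(45) = 7.0711
z = -12

(7.0711, 7.0711, -12)


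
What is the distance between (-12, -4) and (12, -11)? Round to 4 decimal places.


d = sqrt((12--12)^2 + (-11--4)^2) = 25

25


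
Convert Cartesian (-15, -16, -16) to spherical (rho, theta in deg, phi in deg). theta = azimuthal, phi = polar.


rho = sqrt((-15)^2 + (-16)^2 + (-16)^2) = 27.1477
theta = atan2(-16, -15) = 226.8476 deg
phi = acos(-16/27.1477) = 126.1121 deg

rho = 27.1477, theta = 226.8476 deg, phi = 126.1121 deg


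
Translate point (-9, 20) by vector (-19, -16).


Translation: (x+dx, y+dy) = (-9+-19, 20+-16) = (-28, 4)

(-28, 4)


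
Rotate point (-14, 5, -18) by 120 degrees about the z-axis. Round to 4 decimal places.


x' = -14*cos(120) - 5*sin(120) = 2.6699
y' = -14*sin(120) + 5*cos(120) = -14.6244
z' = -18

(2.6699, -14.6244, -18)


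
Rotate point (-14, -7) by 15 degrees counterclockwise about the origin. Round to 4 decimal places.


x' = -14*cos(15) - -7*sin(15) = -11.7112
y' = -14*sin(15) + -7*cos(15) = -10.3849

(-11.7112, -10.3849)


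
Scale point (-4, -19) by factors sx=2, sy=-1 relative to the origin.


Scaling: (x*sx, y*sy) = (-4*2, -19*-1) = (-8, 19)

(-8, 19)


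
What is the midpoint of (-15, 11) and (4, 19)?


Midpoint = ((-15+4)/2, (11+19)/2) = (-5.5, 15)

(-5.5, 15)


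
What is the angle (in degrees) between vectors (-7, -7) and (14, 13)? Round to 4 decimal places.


dot = -7*14 + -7*13 = -189
|u| = 9.8995, |v| = 19.105
cos(angle) = -0.9993
angle = 177.8789 degrees

177.8789 degrees


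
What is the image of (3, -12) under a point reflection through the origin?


Reflection through origin: (x, y) -> (-x, -y)
(3, -12) -> (-3, 12)

(-3, 12)


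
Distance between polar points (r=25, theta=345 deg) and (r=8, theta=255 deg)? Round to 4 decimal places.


d = sqrt(r1^2 + r2^2 - 2*r1*r2*cos(t2-t1))
d = sqrt(25^2 + 8^2 - 2*25*8*cos(255-345)) = 26.2488

26.2488


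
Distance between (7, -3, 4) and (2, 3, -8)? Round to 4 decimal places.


d = sqrt((2-7)^2 + (3--3)^2 + (-8-4)^2) = 14.3178

14.3178


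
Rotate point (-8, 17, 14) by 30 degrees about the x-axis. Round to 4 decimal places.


x' = -8
y' = 17*cos(30) - 14*sin(30) = 7.7224
z' = 17*sin(30) + 14*cos(30) = 20.6244

(-8, 7.7224, 20.6244)


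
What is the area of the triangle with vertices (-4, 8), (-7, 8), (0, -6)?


Area = |x1(y2-y3) + x2(y3-y1) + x3(y1-y2)| / 2
= |-4*(8--6) + -7*(-6-8) + 0*(8-8)| / 2
= 21

21


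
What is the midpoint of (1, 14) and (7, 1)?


Midpoint = ((1+7)/2, (14+1)/2) = (4, 7.5)

(4, 7.5)


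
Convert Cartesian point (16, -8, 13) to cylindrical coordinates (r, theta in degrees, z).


r = sqrt(16^2 + (-8)^2) = 17.8885
theta = atan2(-8, 16) = 333.4349 deg
z = 13

r = 17.8885, theta = 333.4349 deg, z = 13


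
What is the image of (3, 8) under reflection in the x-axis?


Reflection across x-axis: (x, y) -> (x, -y)
(3, 8) -> (3, -8)

(3, -8)


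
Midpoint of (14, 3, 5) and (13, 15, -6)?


Midpoint = ((14+13)/2, (3+15)/2, (5+-6)/2) = (13.5, 9, -0.5)

(13.5, 9, -0.5)


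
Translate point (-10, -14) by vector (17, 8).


Translation: (x+dx, y+dy) = (-10+17, -14+8) = (7, -6)

(7, -6)


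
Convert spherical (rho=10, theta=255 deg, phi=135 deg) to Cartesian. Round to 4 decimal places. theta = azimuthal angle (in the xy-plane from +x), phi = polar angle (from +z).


x = 10 * sin(135) * cos(255) = -1.8301
y = 10 * sin(135) * sin(255) = -6.8301
z = 10 * cos(135) = -7.0711

(-1.8301, -6.8301, -7.0711)


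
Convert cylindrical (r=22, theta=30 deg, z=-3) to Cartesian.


x = 22 * cos(30) = 19.0526
y = 22 * sin(30) = 11
z = -3

(19.0526, 11, -3)


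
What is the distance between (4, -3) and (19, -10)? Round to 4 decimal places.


d = sqrt((19-4)^2 + (-10--3)^2) = 16.5529

16.5529


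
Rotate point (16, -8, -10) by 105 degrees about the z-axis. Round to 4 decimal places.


x' = 16*cos(105) - -8*sin(105) = 3.5863
y' = 16*sin(105) + -8*cos(105) = 17.5254
z' = -10

(3.5863, 17.5254, -10)


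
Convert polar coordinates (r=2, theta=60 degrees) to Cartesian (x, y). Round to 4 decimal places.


x = 2 * cos(60) = 1
y = 2 * sin(60) = 1.7321

(1, 1.7321)


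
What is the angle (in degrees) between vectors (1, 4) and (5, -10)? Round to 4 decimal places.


dot = 1*5 + 4*-10 = -35
|u| = 4.1231, |v| = 11.1803
cos(angle) = -0.7593
angle = 139.3987 degrees

139.3987 degrees


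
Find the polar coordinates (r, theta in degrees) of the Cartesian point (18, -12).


r = sqrt(18^2 + (-12)^2) = 21.6333
theta = atan2(-12, 18) = 326.3099 degrees

r = 21.6333, theta = 326.3099 degrees


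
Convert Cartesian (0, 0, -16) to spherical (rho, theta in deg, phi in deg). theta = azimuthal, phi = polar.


rho = sqrt(0^2 + 0^2 + (-16)^2) = 16
theta = atan2(0, 0) = 0 deg
phi = acos(-16/16) = 180 deg

rho = 16, theta = 0 deg, phi = 180 deg


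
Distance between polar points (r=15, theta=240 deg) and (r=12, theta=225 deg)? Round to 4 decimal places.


d = sqrt(r1^2 + r2^2 - 2*r1*r2*cos(t2-t1))
d = sqrt(15^2 + 12^2 - 2*15*12*cos(225-240)) = 4.6116

4.6116


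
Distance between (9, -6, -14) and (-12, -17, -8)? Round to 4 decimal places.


d = sqrt((-12-9)^2 + (-17--6)^2 + (-8--14)^2) = 24.454

24.454


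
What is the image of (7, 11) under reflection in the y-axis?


Reflection across y-axis: (x, y) -> (-x, y)
(7, 11) -> (-7, 11)

(-7, 11)


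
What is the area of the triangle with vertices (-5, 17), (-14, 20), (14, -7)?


Area = |x1(y2-y3) + x2(y3-y1) + x3(y1-y2)| / 2
= |-5*(20--7) + -14*(-7-17) + 14*(17-20)| / 2
= 79.5

79.5


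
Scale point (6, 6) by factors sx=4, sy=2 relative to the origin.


Scaling: (x*sx, y*sy) = (6*4, 6*2) = (24, 12)

(24, 12)


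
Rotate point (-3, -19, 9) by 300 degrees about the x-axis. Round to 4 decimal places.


x' = -3
y' = -19*cos(300) - 9*sin(300) = -1.7058
z' = -19*sin(300) + 9*cos(300) = 20.9545

(-3, -1.7058, 20.9545)


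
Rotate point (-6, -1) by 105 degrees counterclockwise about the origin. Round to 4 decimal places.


x' = -6*cos(105) - -1*sin(105) = 2.5188
y' = -6*sin(105) + -1*cos(105) = -5.5367

(2.5188, -5.5367)


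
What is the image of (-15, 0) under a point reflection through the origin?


Reflection through origin: (x, y) -> (-x, -y)
(-15, 0) -> (15, 0)

(15, 0)


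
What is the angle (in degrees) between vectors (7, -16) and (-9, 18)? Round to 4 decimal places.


dot = 7*-9 + -16*18 = -351
|u| = 17.4642, |v| = 20.1246
cos(angle) = -0.9987
angle = 177.0643 degrees

177.0643 degrees


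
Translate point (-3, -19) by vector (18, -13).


Translation: (x+dx, y+dy) = (-3+18, -19+-13) = (15, -32)

(15, -32)
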